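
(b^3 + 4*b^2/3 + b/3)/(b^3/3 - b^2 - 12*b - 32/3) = b*(3*b + 1)/(b^2 - 4*b - 32)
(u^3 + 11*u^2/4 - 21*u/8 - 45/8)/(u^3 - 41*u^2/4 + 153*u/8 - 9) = (4*u^2 + 17*u + 15)/(4*u^2 - 35*u + 24)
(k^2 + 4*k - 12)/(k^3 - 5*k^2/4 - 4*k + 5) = 4*(k + 6)/(4*k^2 + 3*k - 10)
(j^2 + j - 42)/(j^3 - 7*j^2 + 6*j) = (j + 7)/(j*(j - 1))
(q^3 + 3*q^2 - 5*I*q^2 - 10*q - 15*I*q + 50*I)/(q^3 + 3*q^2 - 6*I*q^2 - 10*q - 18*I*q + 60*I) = (q - 5*I)/(q - 6*I)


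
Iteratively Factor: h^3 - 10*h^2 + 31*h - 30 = (h - 5)*(h^2 - 5*h + 6) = (h - 5)*(h - 3)*(h - 2)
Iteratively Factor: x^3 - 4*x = (x + 2)*(x^2 - 2*x) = x*(x + 2)*(x - 2)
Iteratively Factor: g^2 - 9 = (g - 3)*(g + 3)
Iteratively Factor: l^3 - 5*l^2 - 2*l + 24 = (l + 2)*(l^2 - 7*l + 12) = (l - 4)*(l + 2)*(l - 3)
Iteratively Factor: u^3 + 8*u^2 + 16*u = (u)*(u^2 + 8*u + 16) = u*(u + 4)*(u + 4)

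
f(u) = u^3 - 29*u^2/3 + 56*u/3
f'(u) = 3*u^2 - 58*u/3 + 56/3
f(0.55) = 7.51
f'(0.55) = 8.94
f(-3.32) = -205.12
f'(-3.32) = 115.92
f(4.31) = -19.05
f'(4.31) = -8.93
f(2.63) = 0.42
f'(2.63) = -11.43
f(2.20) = 4.93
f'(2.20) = -9.35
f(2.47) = 2.20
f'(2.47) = -10.78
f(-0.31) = -6.75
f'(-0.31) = 24.95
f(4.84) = -22.72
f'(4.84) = -4.63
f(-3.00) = -170.00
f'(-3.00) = 103.67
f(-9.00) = -1680.00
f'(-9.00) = 435.67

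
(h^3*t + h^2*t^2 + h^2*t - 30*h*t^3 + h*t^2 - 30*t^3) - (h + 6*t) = h^3*t + h^2*t^2 + h^2*t - 30*h*t^3 + h*t^2 - h - 30*t^3 - 6*t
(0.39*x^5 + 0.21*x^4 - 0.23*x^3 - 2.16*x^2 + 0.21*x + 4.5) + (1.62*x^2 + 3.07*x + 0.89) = 0.39*x^5 + 0.21*x^4 - 0.23*x^3 - 0.54*x^2 + 3.28*x + 5.39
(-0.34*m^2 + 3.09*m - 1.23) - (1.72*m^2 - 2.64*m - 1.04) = -2.06*m^2 + 5.73*m - 0.19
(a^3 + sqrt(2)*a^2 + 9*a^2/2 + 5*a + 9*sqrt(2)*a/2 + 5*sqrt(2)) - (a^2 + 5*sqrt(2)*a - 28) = a^3 + sqrt(2)*a^2 + 7*a^2/2 - sqrt(2)*a/2 + 5*a + 5*sqrt(2) + 28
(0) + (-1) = -1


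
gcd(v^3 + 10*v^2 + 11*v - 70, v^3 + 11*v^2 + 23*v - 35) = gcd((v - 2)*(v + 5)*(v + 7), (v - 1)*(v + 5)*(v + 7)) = v^2 + 12*v + 35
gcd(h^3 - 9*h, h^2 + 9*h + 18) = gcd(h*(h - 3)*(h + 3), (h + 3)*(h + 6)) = h + 3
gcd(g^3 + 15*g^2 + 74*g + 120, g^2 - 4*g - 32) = g + 4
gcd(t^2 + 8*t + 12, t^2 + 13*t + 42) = t + 6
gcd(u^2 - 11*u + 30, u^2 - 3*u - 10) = u - 5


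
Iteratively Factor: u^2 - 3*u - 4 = (u - 4)*(u + 1)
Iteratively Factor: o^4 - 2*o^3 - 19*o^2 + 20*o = (o - 1)*(o^3 - o^2 - 20*o) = (o - 1)*(o + 4)*(o^2 - 5*o) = o*(o - 1)*(o + 4)*(o - 5)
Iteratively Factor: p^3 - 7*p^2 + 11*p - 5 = (p - 5)*(p^2 - 2*p + 1) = (p - 5)*(p - 1)*(p - 1)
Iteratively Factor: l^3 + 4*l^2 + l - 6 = (l - 1)*(l^2 + 5*l + 6) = (l - 1)*(l + 3)*(l + 2)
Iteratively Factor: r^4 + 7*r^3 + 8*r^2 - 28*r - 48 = (r + 4)*(r^3 + 3*r^2 - 4*r - 12) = (r + 3)*(r + 4)*(r^2 - 4) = (r - 2)*(r + 3)*(r + 4)*(r + 2)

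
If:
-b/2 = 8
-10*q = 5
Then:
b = -16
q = -1/2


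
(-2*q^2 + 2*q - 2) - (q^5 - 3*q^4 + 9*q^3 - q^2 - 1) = -q^5 + 3*q^4 - 9*q^3 - q^2 + 2*q - 1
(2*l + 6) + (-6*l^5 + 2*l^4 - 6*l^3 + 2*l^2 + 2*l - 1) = -6*l^5 + 2*l^4 - 6*l^3 + 2*l^2 + 4*l + 5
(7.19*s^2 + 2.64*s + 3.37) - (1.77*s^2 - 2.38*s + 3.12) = 5.42*s^2 + 5.02*s + 0.25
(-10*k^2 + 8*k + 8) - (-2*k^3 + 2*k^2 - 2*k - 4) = 2*k^3 - 12*k^2 + 10*k + 12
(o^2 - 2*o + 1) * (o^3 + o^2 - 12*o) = o^5 - o^4 - 13*o^3 + 25*o^2 - 12*o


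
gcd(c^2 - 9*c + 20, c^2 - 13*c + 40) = c - 5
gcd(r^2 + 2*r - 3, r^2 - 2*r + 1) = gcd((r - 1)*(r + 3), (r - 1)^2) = r - 1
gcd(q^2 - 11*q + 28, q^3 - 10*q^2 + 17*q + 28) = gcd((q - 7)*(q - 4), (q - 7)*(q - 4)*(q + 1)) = q^2 - 11*q + 28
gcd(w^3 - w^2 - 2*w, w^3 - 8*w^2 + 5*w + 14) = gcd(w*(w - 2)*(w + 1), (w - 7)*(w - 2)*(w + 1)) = w^2 - w - 2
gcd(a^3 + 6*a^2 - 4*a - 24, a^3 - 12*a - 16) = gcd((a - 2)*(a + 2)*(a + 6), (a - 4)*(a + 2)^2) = a + 2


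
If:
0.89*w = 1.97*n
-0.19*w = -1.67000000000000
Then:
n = 3.97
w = 8.79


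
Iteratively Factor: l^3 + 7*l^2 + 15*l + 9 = (l + 3)*(l^2 + 4*l + 3) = (l + 1)*(l + 3)*(l + 3)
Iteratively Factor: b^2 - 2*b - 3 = (b + 1)*(b - 3)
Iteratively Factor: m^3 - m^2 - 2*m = (m)*(m^2 - m - 2) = m*(m - 2)*(m + 1)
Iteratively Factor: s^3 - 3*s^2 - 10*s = (s - 5)*(s^2 + 2*s) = (s - 5)*(s + 2)*(s)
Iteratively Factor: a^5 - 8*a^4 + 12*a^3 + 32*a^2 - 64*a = (a)*(a^4 - 8*a^3 + 12*a^2 + 32*a - 64) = a*(a - 4)*(a^3 - 4*a^2 - 4*a + 16) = a*(a - 4)^2*(a^2 - 4) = a*(a - 4)^2*(a + 2)*(a - 2)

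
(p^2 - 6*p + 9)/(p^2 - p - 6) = (p - 3)/(p + 2)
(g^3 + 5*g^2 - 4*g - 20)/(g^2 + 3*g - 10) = g + 2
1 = 1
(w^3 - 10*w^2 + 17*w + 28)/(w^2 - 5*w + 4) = (w^2 - 6*w - 7)/(w - 1)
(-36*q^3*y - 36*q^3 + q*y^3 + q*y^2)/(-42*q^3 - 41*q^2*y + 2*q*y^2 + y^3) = q*(6*q*y + 6*q + y^2 + y)/(7*q^2 + 8*q*y + y^2)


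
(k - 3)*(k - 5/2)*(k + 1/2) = k^3 - 5*k^2 + 19*k/4 + 15/4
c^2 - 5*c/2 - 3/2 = (c - 3)*(c + 1/2)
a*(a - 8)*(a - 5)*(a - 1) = a^4 - 14*a^3 + 53*a^2 - 40*a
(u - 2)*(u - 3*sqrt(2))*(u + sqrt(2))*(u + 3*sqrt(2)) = u^4 - 2*u^3 + sqrt(2)*u^3 - 18*u^2 - 2*sqrt(2)*u^2 - 18*sqrt(2)*u + 36*u + 36*sqrt(2)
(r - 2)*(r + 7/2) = r^2 + 3*r/2 - 7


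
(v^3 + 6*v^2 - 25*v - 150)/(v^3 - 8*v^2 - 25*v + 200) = (v + 6)/(v - 8)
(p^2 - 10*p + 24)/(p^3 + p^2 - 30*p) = (p^2 - 10*p + 24)/(p*(p^2 + p - 30))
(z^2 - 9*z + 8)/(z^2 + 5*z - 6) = (z - 8)/(z + 6)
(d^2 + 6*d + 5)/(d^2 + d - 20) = (d + 1)/(d - 4)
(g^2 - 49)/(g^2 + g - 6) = (g^2 - 49)/(g^2 + g - 6)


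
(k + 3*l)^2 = k^2 + 6*k*l + 9*l^2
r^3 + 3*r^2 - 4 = (r - 1)*(r + 2)^2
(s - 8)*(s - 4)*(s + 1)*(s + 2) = s^4 - 9*s^3 - 2*s^2 + 72*s + 64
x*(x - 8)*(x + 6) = x^3 - 2*x^2 - 48*x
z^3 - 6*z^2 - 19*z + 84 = (z - 7)*(z - 3)*(z + 4)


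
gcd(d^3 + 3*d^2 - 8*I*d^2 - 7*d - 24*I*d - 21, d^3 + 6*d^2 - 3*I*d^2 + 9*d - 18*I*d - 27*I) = d + 3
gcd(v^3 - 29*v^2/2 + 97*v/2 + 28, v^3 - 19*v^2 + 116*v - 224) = v^2 - 15*v + 56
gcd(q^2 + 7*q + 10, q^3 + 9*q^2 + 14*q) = q + 2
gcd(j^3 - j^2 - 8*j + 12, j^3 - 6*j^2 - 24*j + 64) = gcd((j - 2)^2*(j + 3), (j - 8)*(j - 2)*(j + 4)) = j - 2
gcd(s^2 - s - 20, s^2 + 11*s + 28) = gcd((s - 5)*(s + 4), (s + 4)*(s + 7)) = s + 4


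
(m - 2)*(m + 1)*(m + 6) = m^3 + 5*m^2 - 8*m - 12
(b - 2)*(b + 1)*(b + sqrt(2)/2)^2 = b^4 - b^3 + sqrt(2)*b^3 - 3*b^2/2 - sqrt(2)*b^2 - 2*sqrt(2)*b - b/2 - 1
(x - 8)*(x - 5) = x^2 - 13*x + 40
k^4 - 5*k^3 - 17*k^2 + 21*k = k*(k - 7)*(k - 1)*(k + 3)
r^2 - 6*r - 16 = (r - 8)*(r + 2)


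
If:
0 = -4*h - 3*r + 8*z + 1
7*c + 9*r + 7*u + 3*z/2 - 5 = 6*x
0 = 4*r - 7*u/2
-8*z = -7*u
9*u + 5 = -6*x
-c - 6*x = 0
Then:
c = 2015/1411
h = -1039/5644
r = -490/1411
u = -560/1411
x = -2015/8466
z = -490/1411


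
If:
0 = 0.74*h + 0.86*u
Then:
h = -1.16216216216216*u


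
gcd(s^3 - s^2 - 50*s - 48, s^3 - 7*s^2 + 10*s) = 1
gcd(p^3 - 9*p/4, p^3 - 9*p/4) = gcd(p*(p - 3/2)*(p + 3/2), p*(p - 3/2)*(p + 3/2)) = p^3 - 9*p/4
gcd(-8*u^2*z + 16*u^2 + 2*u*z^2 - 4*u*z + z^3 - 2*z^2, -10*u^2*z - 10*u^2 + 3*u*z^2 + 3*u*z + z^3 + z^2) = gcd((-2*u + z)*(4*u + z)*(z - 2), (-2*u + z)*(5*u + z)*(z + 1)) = -2*u + z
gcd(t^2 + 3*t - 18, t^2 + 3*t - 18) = t^2 + 3*t - 18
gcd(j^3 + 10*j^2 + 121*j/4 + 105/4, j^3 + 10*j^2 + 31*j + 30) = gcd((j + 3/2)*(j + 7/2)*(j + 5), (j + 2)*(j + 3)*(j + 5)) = j + 5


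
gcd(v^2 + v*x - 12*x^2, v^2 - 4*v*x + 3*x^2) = -v + 3*x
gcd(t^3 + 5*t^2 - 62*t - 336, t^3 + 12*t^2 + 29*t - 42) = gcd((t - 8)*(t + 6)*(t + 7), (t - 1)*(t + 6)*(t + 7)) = t^2 + 13*t + 42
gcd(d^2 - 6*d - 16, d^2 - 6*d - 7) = 1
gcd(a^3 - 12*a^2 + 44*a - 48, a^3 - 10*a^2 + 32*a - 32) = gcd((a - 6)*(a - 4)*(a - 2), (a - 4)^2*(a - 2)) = a^2 - 6*a + 8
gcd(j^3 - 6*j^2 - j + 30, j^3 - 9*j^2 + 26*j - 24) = j - 3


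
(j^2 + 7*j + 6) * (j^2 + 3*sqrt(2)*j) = j^4 + 3*sqrt(2)*j^3 + 7*j^3 + 6*j^2 + 21*sqrt(2)*j^2 + 18*sqrt(2)*j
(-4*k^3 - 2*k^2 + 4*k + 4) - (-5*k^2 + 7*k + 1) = -4*k^3 + 3*k^2 - 3*k + 3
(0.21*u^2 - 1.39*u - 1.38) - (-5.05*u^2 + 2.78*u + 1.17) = 5.26*u^2 - 4.17*u - 2.55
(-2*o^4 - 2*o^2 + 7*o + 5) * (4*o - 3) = -8*o^5 + 6*o^4 - 8*o^3 + 34*o^2 - o - 15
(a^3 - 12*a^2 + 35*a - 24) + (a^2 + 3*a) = a^3 - 11*a^2 + 38*a - 24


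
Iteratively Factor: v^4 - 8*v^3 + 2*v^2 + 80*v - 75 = (v + 3)*(v^3 - 11*v^2 + 35*v - 25) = (v - 5)*(v + 3)*(v^2 - 6*v + 5) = (v - 5)*(v - 1)*(v + 3)*(v - 5)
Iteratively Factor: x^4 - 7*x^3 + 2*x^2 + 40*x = (x + 2)*(x^3 - 9*x^2 + 20*x) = (x - 4)*(x + 2)*(x^2 - 5*x) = (x - 5)*(x - 4)*(x + 2)*(x)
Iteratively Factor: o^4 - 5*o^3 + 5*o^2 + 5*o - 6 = (o - 2)*(o^3 - 3*o^2 - o + 3) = (o - 2)*(o + 1)*(o^2 - 4*o + 3) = (o - 2)*(o - 1)*(o + 1)*(o - 3)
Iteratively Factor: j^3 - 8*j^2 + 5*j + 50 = (j + 2)*(j^2 - 10*j + 25) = (j - 5)*(j + 2)*(j - 5)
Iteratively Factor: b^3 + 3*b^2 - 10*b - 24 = (b - 3)*(b^2 + 6*b + 8) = (b - 3)*(b + 4)*(b + 2)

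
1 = 1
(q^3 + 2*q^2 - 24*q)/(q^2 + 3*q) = (q^2 + 2*q - 24)/(q + 3)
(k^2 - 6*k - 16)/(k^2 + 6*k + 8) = (k - 8)/(k + 4)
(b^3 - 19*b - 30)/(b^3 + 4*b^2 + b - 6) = (b - 5)/(b - 1)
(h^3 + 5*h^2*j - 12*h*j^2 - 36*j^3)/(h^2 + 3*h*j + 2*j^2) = (h^2 + 3*h*j - 18*j^2)/(h + j)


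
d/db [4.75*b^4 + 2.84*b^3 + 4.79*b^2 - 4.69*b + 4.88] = 19.0*b^3 + 8.52*b^2 + 9.58*b - 4.69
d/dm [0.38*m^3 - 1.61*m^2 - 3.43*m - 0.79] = 1.14*m^2 - 3.22*m - 3.43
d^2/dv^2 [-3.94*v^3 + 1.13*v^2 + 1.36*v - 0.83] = 2.26 - 23.64*v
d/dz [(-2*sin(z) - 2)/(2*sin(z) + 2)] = 0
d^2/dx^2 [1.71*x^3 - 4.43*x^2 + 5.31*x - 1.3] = 10.26*x - 8.86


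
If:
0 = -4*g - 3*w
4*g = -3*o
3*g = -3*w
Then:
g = 0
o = 0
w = 0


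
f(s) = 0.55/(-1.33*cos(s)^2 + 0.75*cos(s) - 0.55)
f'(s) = 0.55*(-2.66*sin(s)*cos(s) + 0.75*sin(s))/(-1.33*cos(s)^2 + 0.75*cos(s) - 0.55)^2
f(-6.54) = -0.51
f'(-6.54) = 0.22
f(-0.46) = -0.58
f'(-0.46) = 0.45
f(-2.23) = -0.36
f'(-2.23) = -0.45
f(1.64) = -0.90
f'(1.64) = 1.39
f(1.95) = -0.54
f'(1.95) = 0.87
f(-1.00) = -1.03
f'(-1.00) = 1.12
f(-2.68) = -0.24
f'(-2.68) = -0.15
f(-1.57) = -1.00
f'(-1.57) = -1.36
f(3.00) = -0.21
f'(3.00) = 0.04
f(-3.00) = -0.21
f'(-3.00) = -0.04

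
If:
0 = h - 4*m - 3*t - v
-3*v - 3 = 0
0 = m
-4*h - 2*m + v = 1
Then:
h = -1/2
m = 0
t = 1/6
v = -1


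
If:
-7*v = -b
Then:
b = 7*v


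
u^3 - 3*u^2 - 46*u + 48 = (u - 8)*(u - 1)*(u + 6)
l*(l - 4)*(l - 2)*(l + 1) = l^4 - 5*l^3 + 2*l^2 + 8*l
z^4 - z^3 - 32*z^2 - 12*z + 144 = (z - 6)*(z - 2)*(z + 3)*(z + 4)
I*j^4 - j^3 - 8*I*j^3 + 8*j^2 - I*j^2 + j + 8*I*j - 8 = (j - 8)*(j - 1)*(j + I)*(I*j + I)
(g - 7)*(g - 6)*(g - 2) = g^3 - 15*g^2 + 68*g - 84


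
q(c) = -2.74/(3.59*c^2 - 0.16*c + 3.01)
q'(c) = -2.74*(0.16 - 7.18*c)/(3.59*c^2 - 0.16*c + 3.01)^2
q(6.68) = -0.02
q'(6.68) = 0.00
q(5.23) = -0.03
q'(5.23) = 0.01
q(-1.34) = -0.28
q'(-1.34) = -0.29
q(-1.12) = -0.36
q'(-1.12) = -0.38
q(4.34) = -0.04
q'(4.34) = 0.02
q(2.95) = -0.08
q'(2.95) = 0.05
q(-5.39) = -0.03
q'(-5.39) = -0.01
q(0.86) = -0.50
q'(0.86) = 0.54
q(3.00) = -0.08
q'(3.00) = 0.05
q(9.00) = -0.01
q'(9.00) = 0.00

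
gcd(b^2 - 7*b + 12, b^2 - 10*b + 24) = b - 4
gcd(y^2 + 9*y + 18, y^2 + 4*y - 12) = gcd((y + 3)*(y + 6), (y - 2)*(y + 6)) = y + 6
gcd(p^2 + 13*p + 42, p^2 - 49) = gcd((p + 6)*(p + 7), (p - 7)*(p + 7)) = p + 7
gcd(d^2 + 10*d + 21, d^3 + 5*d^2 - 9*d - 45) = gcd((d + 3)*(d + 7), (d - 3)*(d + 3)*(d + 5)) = d + 3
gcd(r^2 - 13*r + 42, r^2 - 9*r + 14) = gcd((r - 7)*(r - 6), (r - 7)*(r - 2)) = r - 7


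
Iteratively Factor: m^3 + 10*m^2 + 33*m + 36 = (m + 4)*(m^2 + 6*m + 9) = (m + 3)*(m + 4)*(m + 3)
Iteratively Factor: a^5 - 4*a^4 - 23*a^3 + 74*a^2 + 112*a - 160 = (a - 5)*(a^4 + a^3 - 18*a^2 - 16*a + 32) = (a - 5)*(a + 2)*(a^3 - a^2 - 16*a + 16) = (a - 5)*(a - 1)*(a + 2)*(a^2 - 16) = (a - 5)*(a - 1)*(a + 2)*(a + 4)*(a - 4)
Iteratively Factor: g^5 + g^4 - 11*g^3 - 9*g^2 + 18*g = (g - 3)*(g^4 + 4*g^3 + g^2 - 6*g) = (g - 3)*(g - 1)*(g^3 + 5*g^2 + 6*g) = (g - 3)*(g - 1)*(g + 3)*(g^2 + 2*g) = g*(g - 3)*(g - 1)*(g + 3)*(g + 2)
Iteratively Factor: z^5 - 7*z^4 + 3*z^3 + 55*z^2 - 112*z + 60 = (z - 1)*(z^4 - 6*z^3 - 3*z^2 + 52*z - 60) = (z - 5)*(z - 1)*(z^3 - z^2 - 8*z + 12) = (z - 5)*(z - 2)*(z - 1)*(z^2 + z - 6) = (z - 5)*(z - 2)*(z - 1)*(z + 3)*(z - 2)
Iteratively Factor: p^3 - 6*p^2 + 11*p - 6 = (p - 2)*(p^2 - 4*p + 3) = (p - 3)*(p - 2)*(p - 1)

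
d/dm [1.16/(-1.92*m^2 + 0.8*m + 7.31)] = (4.4544*m - 0.928)/(-1.92*m^2 + 0.8*m + 7.31)^2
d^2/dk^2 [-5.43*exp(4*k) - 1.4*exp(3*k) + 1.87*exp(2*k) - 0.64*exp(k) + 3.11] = (-86.88*exp(3*k) - 12.6*exp(2*k) + 7.48*exp(k) - 0.64)*exp(k)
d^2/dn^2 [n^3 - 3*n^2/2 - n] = 6*n - 3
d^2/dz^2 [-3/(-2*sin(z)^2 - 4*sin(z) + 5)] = 12*(-4*sin(z)^4 - 6*sin(z)^3 - 8*sin(z)^2 + 7*sin(z) + 13)/(4*sin(z) - cos(2*z) - 4)^3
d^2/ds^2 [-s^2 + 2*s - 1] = -2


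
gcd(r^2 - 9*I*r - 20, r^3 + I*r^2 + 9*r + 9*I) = 1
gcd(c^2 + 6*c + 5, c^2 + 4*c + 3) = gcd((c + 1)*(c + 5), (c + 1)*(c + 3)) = c + 1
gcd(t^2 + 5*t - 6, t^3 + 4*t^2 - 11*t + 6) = t^2 + 5*t - 6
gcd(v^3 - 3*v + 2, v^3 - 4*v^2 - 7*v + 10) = v^2 + v - 2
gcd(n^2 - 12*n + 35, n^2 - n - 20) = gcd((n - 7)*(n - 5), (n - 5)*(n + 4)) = n - 5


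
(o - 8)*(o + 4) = o^2 - 4*o - 32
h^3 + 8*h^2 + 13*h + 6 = (h + 1)^2*(h + 6)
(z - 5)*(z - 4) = z^2 - 9*z + 20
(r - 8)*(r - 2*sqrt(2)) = r^2 - 8*r - 2*sqrt(2)*r + 16*sqrt(2)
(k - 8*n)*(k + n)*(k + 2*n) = k^3 - 5*k^2*n - 22*k*n^2 - 16*n^3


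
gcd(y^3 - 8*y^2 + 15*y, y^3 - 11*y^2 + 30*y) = y^2 - 5*y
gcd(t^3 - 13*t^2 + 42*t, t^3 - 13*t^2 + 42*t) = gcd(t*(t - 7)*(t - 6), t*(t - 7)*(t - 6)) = t^3 - 13*t^2 + 42*t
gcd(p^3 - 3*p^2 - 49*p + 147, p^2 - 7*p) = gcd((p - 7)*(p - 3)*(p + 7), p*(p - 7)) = p - 7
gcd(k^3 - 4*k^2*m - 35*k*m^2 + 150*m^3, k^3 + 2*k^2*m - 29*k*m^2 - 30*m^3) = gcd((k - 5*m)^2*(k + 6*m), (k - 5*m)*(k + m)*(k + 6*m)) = k^2 + k*m - 30*m^2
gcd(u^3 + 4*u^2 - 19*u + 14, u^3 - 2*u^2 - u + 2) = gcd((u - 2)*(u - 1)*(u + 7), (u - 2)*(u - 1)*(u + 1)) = u^2 - 3*u + 2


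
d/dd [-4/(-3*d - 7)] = -12/(3*d + 7)^2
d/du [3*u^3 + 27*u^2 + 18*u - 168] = 9*u^2 + 54*u + 18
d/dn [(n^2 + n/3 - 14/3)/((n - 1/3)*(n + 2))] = 4*(3*n^2 + 18*n + 17)/(9*n^4 + 30*n^3 + 13*n^2 - 20*n + 4)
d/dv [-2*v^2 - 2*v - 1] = -4*v - 2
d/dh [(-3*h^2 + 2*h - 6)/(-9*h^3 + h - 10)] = (2*(3*h - 1)*(9*h^3 - h + 10) - (27*h^2 - 1)*(3*h^2 - 2*h + 6))/(9*h^3 - h + 10)^2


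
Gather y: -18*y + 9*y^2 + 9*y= 9*y^2 - 9*y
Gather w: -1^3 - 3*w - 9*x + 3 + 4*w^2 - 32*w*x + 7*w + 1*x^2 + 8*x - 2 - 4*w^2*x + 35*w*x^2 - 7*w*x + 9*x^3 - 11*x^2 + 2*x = w^2*(4 - 4*x) + w*(35*x^2 - 39*x + 4) + 9*x^3 - 10*x^2 + x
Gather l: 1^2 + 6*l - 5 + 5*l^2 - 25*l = 5*l^2 - 19*l - 4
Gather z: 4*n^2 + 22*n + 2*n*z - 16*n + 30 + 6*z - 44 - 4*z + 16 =4*n^2 + 6*n + z*(2*n + 2) + 2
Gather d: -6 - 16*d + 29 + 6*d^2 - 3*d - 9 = 6*d^2 - 19*d + 14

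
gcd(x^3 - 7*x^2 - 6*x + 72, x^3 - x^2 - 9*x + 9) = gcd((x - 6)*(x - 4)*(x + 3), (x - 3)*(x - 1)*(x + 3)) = x + 3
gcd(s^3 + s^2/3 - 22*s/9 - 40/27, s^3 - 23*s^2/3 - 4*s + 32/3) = s + 4/3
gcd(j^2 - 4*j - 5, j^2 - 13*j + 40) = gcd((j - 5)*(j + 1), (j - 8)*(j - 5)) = j - 5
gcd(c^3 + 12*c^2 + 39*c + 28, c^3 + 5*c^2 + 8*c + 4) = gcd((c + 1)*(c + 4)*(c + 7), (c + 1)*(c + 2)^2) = c + 1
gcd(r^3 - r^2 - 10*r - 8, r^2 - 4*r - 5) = r + 1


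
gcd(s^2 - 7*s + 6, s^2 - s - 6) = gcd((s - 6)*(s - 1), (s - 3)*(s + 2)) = 1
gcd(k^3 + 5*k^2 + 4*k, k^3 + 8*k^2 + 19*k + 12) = k^2 + 5*k + 4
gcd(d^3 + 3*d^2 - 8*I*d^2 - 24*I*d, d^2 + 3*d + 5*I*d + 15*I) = d + 3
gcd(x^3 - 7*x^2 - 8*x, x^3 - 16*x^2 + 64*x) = x^2 - 8*x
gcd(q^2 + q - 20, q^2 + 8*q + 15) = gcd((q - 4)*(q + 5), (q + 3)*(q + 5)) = q + 5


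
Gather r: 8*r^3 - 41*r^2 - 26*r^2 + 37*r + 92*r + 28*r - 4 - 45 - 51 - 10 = 8*r^3 - 67*r^2 + 157*r - 110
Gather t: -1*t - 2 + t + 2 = 0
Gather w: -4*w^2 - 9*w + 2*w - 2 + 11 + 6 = -4*w^2 - 7*w + 15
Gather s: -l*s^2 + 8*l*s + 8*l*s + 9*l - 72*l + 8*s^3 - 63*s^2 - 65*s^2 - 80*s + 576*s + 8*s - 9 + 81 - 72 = -63*l + 8*s^3 + s^2*(-l - 128) + s*(16*l + 504)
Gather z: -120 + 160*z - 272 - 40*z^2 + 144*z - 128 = -40*z^2 + 304*z - 520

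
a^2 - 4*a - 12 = (a - 6)*(a + 2)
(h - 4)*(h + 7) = h^2 + 3*h - 28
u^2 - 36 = (u - 6)*(u + 6)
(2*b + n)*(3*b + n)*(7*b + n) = 42*b^3 + 41*b^2*n + 12*b*n^2 + n^3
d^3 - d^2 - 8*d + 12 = (d - 2)^2*(d + 3)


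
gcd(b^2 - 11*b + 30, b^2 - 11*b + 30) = b^2 - 11*b + 30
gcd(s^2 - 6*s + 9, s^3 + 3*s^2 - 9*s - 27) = s - 3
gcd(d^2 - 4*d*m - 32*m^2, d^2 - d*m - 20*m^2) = d + 4*m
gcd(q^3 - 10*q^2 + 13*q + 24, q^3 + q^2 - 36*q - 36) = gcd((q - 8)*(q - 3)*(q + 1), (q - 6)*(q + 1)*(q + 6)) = q + 1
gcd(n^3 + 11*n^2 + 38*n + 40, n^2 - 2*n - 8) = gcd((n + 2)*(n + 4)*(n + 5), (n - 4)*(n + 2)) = n + 2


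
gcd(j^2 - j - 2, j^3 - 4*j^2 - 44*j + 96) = j - 2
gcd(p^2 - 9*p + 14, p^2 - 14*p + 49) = p - 7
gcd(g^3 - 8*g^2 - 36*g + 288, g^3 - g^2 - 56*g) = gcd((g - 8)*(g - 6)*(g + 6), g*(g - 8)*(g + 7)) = g - 8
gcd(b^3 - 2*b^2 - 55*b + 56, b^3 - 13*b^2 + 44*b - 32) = b^2 - 9*b + 8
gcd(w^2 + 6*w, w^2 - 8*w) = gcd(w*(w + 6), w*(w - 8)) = w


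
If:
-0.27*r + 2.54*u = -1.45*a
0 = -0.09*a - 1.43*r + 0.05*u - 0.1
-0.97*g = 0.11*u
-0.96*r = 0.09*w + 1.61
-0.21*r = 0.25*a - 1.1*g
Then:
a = 0.10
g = 0.01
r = -0.08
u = -0.06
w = -17.05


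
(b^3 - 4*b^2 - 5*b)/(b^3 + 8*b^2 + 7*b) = (b - 5)/(b + 7)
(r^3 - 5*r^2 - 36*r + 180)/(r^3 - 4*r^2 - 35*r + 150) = (r - 6)/(r - 5)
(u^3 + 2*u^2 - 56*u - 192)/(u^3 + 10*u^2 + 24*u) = (u - 8)/u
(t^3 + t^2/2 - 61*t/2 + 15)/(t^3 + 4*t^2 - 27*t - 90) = (t - 1/2)/(t + 3)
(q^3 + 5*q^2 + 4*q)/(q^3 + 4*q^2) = (q + 1)/q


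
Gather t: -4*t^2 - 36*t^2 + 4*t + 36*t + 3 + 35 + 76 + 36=-40*t^2 + 40*t + 150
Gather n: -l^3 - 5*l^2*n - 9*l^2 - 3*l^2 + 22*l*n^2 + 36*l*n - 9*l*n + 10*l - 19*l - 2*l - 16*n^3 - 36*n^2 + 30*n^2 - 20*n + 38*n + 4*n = -l^3 - 12*l^2 - 11*l - 16*n^3 + n^2*(22*l - 6) + n*(-5*l^2 + 27*l + 22)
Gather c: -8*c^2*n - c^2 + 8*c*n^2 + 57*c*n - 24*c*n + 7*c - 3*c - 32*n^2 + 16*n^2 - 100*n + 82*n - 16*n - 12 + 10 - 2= c^2*(-8*n - 1) + c*(8*n^2 + 33*n + 4) - 16*n^2 - 34*n - 4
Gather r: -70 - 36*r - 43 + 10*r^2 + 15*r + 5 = 10*r^2 - 21*r - 108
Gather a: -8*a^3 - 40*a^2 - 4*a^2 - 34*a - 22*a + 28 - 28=-8*a^3 - 44*a^2 - 56*a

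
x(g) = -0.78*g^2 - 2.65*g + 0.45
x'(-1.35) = -0.54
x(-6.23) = -13.31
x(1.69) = -6.26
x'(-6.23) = 7.07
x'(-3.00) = 2.03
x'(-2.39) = 1.08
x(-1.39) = 2.63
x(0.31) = -0.45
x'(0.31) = -3.13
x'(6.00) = -12.01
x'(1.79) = -5.44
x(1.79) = -6.79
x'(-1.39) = -0.48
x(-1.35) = 2.61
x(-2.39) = 2.33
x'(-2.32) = 0.97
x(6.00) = -43.53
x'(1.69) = -5.29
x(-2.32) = 2.40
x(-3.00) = 1.38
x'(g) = -1.56*g - 2.65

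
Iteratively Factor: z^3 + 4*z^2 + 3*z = (z)*(z^2 + 4*z + 3) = z*(z + 1)*(z + 3)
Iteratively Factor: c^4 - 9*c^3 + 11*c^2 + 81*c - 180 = (c - 5)*(c^3 - 4*c^2 - 9*c + 36) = (c - 5)*(c - 3)*(c^2 - c - 12) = (c - 5)*(c - 4)*(c - 3)*(c + 3)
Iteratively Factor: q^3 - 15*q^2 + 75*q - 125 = (q - 5)*(q^2 - 10*q + 25) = (q - 5)^2*(q - 5)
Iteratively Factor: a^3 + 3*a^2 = (a + 3)*(a^2) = a*(a + 3)*(a)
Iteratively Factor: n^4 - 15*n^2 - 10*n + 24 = (n - 1)*(n^3 + n^2 - 14*n - 24) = (n - 1)*(n + 3)*(n^2 - 2*n - 8) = (n - 4)*(n - 1)*(n + 3)*(n + 2)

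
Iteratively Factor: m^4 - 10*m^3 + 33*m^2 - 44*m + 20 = (m - 1)*(m^3 - 9*m^2 + 24*m - 20) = (m - 2)*(m - 1)*(m^2 - 7*m + 10) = (m - 5)*(m - 2)*(m - 1)*(m - 2)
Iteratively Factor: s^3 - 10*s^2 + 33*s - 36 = (s - 4)*(s^2 - 6*s + 9) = (s - 4)*(s - 3)*(s - 3)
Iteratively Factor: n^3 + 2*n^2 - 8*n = (n)*(n^2 + 2*n - 8) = n*(n + 4)*(n - 2)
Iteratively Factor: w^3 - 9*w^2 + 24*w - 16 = (w - 1)*(w^2 - 8*w + 16) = (w - 4)*(w - 1)*(w - 4)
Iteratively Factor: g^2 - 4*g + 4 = (g - 2)*(g - 2)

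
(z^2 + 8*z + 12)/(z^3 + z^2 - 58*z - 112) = (z + 6)/(z^2 - z - 56)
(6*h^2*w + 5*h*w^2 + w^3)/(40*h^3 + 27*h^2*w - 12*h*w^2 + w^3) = w*(6*h^2 + 5*h*w + w^2)/(40*h^3 + 27*h^2*w - 12*h*w^2 + w^3)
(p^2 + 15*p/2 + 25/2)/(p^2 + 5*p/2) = (p + 5)/p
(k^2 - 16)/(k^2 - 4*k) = (k + 4)/k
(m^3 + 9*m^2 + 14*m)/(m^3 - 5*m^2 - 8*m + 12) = m*(m + 7)/(m^2 - 7*m + 6)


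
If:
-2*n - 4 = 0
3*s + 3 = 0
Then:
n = -2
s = -1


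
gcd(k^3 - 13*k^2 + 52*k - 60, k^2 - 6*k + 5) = k - 5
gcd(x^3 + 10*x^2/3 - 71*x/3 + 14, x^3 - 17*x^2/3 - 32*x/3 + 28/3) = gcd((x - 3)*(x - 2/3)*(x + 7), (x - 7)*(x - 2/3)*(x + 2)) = x - 2/3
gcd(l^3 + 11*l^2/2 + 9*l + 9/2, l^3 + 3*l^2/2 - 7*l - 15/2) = l^2 + 4*l + 3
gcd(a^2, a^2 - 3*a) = a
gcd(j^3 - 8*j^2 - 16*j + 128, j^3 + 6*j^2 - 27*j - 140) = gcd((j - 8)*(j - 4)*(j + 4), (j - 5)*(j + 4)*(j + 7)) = j + 4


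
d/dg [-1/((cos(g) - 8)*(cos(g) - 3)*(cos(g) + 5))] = (3*sin(g)^2 + 12*cos(g) + 28)*sin(g)/((cos(g) - 8)^2*(cos(g) - 3)^2*(cos(g) + 5)^2)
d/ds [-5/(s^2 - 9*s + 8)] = 5*(2*s - 9)/(s^2 - 9*s + 8)^2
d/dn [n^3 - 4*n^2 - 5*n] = 3*n^2 - 8*n - 5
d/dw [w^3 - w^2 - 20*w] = 3*w^2 - 2*w - 20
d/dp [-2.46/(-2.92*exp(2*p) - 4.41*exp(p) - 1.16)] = (-14.3664*exp(p) - 10.8486)*exp(p)/(2.92*exp(2*p) + 4.41*exp(p) + 1.16)^2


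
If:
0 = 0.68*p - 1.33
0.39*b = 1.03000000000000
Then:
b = 2.64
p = 1.96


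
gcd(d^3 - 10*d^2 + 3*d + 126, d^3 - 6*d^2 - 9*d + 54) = d^2 - 3*d - 18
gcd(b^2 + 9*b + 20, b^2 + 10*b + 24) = b + 4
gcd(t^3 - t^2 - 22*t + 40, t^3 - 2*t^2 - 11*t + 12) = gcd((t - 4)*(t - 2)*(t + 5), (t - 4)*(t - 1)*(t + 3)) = t - 4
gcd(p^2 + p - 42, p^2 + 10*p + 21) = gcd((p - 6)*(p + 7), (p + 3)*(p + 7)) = p + 7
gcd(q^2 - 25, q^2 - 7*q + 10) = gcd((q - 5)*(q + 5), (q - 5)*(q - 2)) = q - 5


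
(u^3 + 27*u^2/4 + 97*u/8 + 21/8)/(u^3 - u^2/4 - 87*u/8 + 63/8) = (4*u^2 + 13*u + 3)/(4*u^2 - 15*u + 9)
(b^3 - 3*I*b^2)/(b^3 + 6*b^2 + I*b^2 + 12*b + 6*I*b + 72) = b^2/(b^2 + b*(6 + 4*I) + 24*I)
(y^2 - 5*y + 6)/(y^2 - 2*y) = (y - 3)/y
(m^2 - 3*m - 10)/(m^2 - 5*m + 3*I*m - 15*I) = (m + 2)/(m + 3*I)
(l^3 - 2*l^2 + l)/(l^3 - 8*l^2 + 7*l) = (l - 1)/(l - 7)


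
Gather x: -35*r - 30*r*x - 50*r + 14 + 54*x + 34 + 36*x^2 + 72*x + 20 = -85*r + 36*x^2 + x*(126 - 30*r) + 68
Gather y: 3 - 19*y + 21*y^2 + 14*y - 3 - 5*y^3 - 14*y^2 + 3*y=-5*y^3 + 7*y^2 - 2*y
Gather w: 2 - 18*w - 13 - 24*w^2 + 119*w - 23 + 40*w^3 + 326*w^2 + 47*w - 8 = 40*w^3 + 302*w^2 + 148*w - 42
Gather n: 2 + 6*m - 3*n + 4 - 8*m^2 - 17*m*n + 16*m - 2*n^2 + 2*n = -8*m^2 + 22*m - 2*n^2 + n*(-17*m - 1) + 6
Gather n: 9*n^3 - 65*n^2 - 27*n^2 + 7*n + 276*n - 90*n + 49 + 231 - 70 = 9*n^3 - 92*n^2 + 193*n + 210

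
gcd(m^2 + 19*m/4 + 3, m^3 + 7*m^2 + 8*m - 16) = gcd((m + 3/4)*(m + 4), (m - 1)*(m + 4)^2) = m + 4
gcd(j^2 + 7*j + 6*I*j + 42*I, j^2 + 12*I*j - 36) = j + 6*I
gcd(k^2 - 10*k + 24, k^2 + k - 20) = k - 4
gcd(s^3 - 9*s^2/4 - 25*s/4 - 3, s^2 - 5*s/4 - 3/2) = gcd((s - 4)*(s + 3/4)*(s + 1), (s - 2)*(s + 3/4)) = s + 3/4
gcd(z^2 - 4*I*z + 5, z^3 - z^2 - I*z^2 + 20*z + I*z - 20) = z - 5*I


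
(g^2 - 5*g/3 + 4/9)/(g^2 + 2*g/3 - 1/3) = (g - 4/3)/(g + 1)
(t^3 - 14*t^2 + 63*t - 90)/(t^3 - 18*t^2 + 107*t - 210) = (t - 3)/(t - 7)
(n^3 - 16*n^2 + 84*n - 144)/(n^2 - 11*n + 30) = (n^2 - 10*n + 24)/(n - 5)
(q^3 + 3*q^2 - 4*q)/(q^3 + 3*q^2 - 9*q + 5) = q*(q + 4)/(q^2 + 4*q - 5)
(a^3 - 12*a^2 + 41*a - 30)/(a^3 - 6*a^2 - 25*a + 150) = (a - 1)/(a + 5)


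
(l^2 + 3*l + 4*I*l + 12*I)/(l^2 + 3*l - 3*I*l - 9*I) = (l + 4*I)/(l - 3*I)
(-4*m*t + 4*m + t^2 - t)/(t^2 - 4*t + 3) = (-4*m + t)/(t - 3)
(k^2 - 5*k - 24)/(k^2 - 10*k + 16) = (k + 3)/(k - 2)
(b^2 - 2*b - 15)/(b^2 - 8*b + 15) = (b + 3)/(b - 3)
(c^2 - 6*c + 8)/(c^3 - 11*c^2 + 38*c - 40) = 1/(c - 5)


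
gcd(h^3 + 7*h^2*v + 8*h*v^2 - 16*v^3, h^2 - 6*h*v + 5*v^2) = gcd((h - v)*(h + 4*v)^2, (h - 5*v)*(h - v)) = -h + v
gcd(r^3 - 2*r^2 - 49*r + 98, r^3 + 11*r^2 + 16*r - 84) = r^2 + 5*r - 14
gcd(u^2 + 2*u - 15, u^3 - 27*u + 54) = u - 3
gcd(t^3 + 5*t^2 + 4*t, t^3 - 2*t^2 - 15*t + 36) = t + 4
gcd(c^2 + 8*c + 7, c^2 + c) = c + 1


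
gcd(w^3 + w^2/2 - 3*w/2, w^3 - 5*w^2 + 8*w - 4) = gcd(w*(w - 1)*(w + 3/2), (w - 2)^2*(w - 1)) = w - 1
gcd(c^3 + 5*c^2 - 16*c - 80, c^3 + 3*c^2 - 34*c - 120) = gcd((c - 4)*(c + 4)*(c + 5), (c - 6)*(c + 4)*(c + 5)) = c^2 + 9*c + 20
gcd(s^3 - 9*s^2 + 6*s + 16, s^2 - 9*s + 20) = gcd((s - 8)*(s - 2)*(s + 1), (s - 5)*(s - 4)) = 1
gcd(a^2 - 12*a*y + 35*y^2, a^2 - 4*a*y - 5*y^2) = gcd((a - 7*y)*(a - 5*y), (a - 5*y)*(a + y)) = -a + 5*y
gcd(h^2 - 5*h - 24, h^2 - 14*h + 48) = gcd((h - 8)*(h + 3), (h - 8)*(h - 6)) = h - 8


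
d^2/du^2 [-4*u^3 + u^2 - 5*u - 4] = 2 - 24*u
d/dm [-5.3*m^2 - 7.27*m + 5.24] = -10.6*m - 7.27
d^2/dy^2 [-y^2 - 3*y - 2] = -2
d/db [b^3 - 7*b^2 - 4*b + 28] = 3*b^2 - 14*b - 4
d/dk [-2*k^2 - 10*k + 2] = -4*k - 10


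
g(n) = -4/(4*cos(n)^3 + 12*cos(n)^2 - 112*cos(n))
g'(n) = -4*(12*sin(n)*cos(n)^2 + 24*sin(n)*cos(n) - 112*sin(n))/(4*cos(n)^3 + 12*cos(n)^2 - 112*cos(n))^2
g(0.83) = 0.06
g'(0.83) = 0.06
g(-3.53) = -0.04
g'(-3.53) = 0.02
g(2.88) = -0.03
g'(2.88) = 0.01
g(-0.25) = 0.04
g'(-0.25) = -0.01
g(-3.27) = -0.03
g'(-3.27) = 0.00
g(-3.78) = -0.04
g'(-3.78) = 0.03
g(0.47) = 0.05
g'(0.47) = 0.02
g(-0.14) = 0.04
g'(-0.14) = -0.00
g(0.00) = 0.04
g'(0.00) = 0.00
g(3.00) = -0.03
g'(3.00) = 0.00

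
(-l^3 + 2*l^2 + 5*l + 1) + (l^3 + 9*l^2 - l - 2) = 11*l^2 + 4*l - 1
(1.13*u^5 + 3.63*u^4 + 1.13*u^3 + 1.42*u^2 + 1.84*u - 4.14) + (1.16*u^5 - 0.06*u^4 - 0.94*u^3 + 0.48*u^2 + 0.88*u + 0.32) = 2.29*u^5 + 3.57*u^4 + 0.19*u^3 + 1.9*u^2 + 2.72*u - 3.82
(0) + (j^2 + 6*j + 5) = j^2 + 6*j + 5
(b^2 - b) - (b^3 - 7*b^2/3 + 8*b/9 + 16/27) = -b^3 + 10*b^2/3 - 17*b/9 - 16/27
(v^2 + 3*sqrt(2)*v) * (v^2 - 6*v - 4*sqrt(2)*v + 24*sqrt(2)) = v^4 - 6*v^3 - sqrt(2)*v^3 - 24*v^2 + 6*sqrt(2)*v^2 + 144*v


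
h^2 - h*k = h*(h - k)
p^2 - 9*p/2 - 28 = (p - 8)*(p + 7/2)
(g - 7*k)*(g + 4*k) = g^2 - 3*g*k - 28*k^2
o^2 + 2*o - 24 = (o - 4)*(o + 6)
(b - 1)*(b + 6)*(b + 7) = b^3 + 12*b^2 + 29*b - 42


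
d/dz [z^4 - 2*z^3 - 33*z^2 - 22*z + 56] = 4*z^3 - 6*z^2 - 66*z - 22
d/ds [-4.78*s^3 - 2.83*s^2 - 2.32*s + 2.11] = -14.34*s^2 - 5.66*s - 2.32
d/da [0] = 0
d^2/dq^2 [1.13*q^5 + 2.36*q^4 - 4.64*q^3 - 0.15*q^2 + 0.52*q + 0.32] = 22.6*q^3 + 28.32*q^2 - 27.84*q - 0.3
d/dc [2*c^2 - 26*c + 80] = 4*c - 26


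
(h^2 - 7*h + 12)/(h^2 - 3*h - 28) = (-h^2 + 7*h - 12)/(-h^2 + 3*h + 28)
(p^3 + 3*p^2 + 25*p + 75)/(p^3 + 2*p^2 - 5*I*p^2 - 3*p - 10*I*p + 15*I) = (p + 5*I)/(p - 1)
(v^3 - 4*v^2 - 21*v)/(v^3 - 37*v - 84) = v/(v + 4)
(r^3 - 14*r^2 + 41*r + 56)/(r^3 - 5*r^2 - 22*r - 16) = (r - 7)/(r + 2)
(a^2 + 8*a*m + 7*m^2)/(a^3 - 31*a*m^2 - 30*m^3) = (a + 7*m)/(a^2 - a*m - 30*m^2)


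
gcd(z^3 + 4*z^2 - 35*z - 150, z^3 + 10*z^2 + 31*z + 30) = z + 5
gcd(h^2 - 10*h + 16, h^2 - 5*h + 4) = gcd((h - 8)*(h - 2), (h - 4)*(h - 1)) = 1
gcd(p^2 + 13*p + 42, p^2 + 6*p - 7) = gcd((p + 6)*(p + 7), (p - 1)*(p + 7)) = p + 7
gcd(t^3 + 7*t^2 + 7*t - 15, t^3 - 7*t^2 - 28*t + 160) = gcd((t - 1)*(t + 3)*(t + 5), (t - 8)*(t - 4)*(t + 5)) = t + 5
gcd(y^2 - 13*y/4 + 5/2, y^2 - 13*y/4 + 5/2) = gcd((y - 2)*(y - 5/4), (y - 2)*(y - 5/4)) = y^2 - 13*y/4 + 5/2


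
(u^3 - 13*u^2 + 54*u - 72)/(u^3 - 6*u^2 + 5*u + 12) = (u - 6)/(u + 1)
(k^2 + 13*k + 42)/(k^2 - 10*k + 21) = (k^2 + 13*k + 42)/(k^2 - 10*k + 21)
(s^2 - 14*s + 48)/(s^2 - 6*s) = (s - 8)/s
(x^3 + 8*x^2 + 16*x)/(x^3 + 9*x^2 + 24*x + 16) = x/(x + 1)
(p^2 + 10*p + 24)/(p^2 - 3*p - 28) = (p + 6)/(p - 7)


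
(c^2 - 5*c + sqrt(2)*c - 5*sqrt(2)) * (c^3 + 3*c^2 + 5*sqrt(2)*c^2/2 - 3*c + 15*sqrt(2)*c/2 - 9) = c^5 - 2*c^4 + 7*sqrt(2)*c^4/2 - 13*c^3 - 7*sqrt(2)*c^3 - 111*sqrt(2)*c^2/2 - 4*c^2 - 30*c + 6*sqrt(2)*c + 45*sqrt(2)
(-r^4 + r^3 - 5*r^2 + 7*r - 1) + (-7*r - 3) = -r^4 + r^3 - 5*r^2 - 4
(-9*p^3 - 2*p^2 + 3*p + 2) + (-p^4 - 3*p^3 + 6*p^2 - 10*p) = -p^4 - 12*p^3 + 4*p^2 - 7*p + 2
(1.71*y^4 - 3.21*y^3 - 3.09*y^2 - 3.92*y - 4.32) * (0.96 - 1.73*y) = -2.9583*y^5 + 7.1949*y^4 + 2.2641*y^3 + 3.8152*y^2 + 3.7104*y - 4.1472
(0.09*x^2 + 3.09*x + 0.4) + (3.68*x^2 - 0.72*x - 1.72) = 3.77*x^2 + 2.37*x - 1.32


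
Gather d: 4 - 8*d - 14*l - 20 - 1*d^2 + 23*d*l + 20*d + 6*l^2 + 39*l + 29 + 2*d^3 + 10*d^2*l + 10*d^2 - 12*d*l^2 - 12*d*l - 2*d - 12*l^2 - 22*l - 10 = 2*d^3 + d^2*(10*l + 9) + d*(-12*l^2 + 11*l + 10) - 6*l^2 + 3*l + 3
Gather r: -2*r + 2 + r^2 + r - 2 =r^2 - r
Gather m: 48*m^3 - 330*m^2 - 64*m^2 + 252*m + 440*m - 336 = 48*m^3 - 394*m^2 + 692*m - 336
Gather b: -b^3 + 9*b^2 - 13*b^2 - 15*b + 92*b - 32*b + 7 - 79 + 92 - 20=-b^3 - 4*b^2 + 45*b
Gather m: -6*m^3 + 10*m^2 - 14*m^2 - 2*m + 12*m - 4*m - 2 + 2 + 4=-6*m^3 - 4*m^2 + 6*m + 4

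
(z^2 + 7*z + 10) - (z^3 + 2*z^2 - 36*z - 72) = -z^3 - z^2 + 43*z + 82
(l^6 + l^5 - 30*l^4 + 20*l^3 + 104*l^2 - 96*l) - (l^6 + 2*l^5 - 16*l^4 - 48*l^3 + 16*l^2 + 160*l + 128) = -l^5 - 14*l^4 + 68*l^3 + 88*l^2 - 256*l - 128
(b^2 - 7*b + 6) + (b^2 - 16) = 2*b^2 - 7*b - 10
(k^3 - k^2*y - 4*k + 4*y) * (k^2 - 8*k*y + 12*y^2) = k^5 - 9*k^4*y + 20*k^3*y^2 - 4*k^3 - 12*k^2*y^3 + 36*k^2*y - 80*k*y^2 + 48*y^3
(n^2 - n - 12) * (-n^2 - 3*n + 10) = -n^4 - 2*n^3 + 25*n^2 + 26*n - 120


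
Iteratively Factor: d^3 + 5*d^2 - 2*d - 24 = (d - 2)*(d^2 + 7*d + 12) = (d - 2)*(d + 4)*(d + 3)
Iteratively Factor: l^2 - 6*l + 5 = (l - 1)*(l - 5)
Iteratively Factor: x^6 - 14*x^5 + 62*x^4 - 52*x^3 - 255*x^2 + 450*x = (x + 2)*(x^5 - 16*x^4 + 94*x^3 - 240*x^2 + 225*x) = x*(x + 2)*(x^4 - 16*x^3 + 94*x^2 - 240*x + 225) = x*(x - 5)*(x + 2)*(x^3 - 11*x^2 + 39*x - 45) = x*(x - 5)*(x - 3)*(x + 2)*(x^2 - 8*x + 15) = x*(x - 5)*(x - 3)^2*(x + 2)*(x - 5)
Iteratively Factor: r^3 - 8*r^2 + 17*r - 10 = (r - 1)*(r^2 - 7*r + 10) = (r - 5)*(r - 1)*(r - 2)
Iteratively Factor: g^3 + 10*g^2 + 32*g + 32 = (g + 2)*(g^2 + 8*g + 16) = (g + 2)*(g + 4)*(g + 4)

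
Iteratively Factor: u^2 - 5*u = (u)*(u - 5)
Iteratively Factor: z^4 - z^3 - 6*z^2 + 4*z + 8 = (z - 2)*(z^3 + z^2 - 4*z - 4) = (z - 2)^2*(z^2 + 3*z + 2) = (z - 2)^2*(z + 1)*(z + 2)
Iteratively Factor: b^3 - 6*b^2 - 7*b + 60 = (b + 3)*(b^2 - 9*b + 20) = (b - 5)*(b + 3)*(b - 4)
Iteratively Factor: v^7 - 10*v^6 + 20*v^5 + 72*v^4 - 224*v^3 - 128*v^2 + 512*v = (v)*(v^6 - 10*v^5 + 20*v^4 + 72*v^3 - 224*v^2 - 128*v + 512) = v*(v - 4)*(v^5 - 6*v^4 - 4*v^3 + 56*v^2 - 128) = v*(v - 4)*(v + 2)*(v^4 - 8*v^3 + 12*v^2 + 32*v - 64) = v*(v - 4)*(v + 2)^2*(v^3 - 10*v^2 + 32*v - 32) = v*(v - 4)*(v - 2)*(v + 2)^2*(v^2 - 8*v + 16) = v*(v - 4)^2*(v - 2)*(v + 2)^2*(v - 4)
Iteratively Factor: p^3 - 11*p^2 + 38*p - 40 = (p - 5)*(p^2 - 6*p + 8) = (p - 5)*(p - 2)*(p - 4)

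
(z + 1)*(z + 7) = z^2 + 8*z + 7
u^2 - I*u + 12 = (u - 4*I)*(u + 3*I)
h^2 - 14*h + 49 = (h - 7)^2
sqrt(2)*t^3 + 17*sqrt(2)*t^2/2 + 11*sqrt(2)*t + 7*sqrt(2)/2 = (t + 1)*(t + 7)*(sqrt(2)*t + sqrt(2)/2)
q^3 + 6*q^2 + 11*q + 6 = (q + 1)*(q + 2)*(q + 3)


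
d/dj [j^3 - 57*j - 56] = 3*j^2 - 57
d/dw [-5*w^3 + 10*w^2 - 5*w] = -15*w^2 + 20*w - 5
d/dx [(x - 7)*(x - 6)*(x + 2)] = 3*x^2 - 22*x + 16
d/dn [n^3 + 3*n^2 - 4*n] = 3*n^2 + 6*n - 4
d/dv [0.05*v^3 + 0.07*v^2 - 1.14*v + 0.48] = 0.15*v^2 + 0.14*v - 1.14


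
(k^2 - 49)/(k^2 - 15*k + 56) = (k + 7)/(k - 8)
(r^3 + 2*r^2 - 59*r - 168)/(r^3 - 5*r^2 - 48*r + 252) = (r^2 - 5*r - 24)/(r^2 - 12*r + 36)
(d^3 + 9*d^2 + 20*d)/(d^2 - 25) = d*(d + 4)/(d - 5)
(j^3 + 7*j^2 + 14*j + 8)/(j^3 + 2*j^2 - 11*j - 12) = (j + 2)/(j - 3)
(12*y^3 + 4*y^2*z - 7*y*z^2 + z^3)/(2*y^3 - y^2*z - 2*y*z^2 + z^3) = (6*y - z)/(y - z)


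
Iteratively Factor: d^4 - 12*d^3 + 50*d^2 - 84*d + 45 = (d - 5)*(d^3 - 7*d^2 + 15*d - 9) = (d - 5)*(d - 1)*(d^2 - 6*d + 9) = (d - 5)*(d - 3)*(d - 1)*(d - 3)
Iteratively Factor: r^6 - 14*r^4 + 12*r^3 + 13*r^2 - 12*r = (r - 3)*(r^5 + 3*r^4 - 5*r^3 - 3*r^2 + 4*r) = r*(r - 3)*(r^4 + 3*r^3 - 5*r^2 - 3*r + 4) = r*(r - 3)*(r - 1)*(r^3 + 4*r^2 - r - 4) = r*(r - 3)*(r - 1)^2*(r^2 + 5*r + 4) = r*(r - 3)*(r - 1)^2*(r + 1)*(r + 4)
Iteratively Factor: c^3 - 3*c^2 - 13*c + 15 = (c - 5)*(c^2 + 2*c - 3) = (c - 5)*(c - 1)*(c + 3)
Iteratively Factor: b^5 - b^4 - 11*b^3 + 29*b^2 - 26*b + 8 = (b - 1)*(b^4 - 11*b^2 + 18*b - 8) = (b - 1)*(b + 4)*(b^3 - 4*b^2 + 5*b - 2) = (b - 1)^2*(b + 4)*(b^2 - 3*b + 2) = (b - 2)*(b - 1)^2*(b + 4)*(b - 1)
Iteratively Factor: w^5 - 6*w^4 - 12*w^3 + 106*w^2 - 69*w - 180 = (w + 1)*(w^4 - 7*w^3 - 5*w^2 + 111*w - 180) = (w - 3)*(w + 1)*(w^3 - 4*w^2 - 17*w + 60) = (w - 3)*(w + 1)*(w + 4)*(w^2 - 8*w + 15) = (w - 3)^2*(w + 1)*(w + 4)*(w - 5)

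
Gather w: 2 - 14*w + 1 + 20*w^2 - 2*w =20*w^2 - 16*w + 3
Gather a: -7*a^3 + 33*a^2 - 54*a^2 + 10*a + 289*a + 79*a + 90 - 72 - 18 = -7*a^3 - 21*a^2 + 378*a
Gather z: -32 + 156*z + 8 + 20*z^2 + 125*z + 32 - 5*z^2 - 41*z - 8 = 15*z^2 + 240*z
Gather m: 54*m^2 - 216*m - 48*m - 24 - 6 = 54*m^2 - 264*m - 30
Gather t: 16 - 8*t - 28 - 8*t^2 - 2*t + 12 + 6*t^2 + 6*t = -2*t^2 - 4*t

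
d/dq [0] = 0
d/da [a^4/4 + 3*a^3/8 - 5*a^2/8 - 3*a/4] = a^3 + 9*a^2/8 - 5*a/4 - 3/4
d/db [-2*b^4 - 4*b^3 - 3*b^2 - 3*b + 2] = -8*b^3 - 12*b^2 - 6*b - 3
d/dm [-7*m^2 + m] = 1 - 14*m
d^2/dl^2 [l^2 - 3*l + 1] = 2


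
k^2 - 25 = (k - 5)*(k + 5)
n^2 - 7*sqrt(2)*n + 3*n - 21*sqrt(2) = (n + 3)*(n - 7*sqrt(2))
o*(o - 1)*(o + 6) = o^3 + 5*o^2 - 6*o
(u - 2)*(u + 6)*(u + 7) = u^3 + 11*u^2 + 16*u - 84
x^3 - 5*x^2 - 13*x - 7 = (x - 7)*(x + 1)^2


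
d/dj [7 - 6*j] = -6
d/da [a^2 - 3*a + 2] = 2*a - 3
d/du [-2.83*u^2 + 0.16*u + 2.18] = 0.16 - 5.66*u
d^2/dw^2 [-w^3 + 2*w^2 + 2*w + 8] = 4 - 6*w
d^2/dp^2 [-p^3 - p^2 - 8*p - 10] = -6*p - 2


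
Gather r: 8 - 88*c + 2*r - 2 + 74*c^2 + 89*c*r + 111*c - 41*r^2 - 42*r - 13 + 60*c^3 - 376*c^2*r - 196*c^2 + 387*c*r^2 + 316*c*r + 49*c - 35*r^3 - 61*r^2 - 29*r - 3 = 60*c^3 - 122*c^2 + 72*c - 35*r^3 + r^2*(387*c - 102) + r*(-376*c^2 + 405*c - 69) - 10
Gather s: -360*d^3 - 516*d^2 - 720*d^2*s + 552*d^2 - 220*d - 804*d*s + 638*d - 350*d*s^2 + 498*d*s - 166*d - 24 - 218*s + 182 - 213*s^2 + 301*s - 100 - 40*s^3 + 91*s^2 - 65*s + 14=-360*d^3 + 36*d^2 + 252*d - 40*s^3 + s^2*(-350*d - 122) + s*(-720*d^2 - 306*d + 18) + 72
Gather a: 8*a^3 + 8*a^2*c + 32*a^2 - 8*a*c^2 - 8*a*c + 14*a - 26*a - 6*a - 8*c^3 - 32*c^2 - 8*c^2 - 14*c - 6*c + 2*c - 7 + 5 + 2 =8*a^3 + a^2*(8*c + 32) + a*(-8*c^2 - 8*c - 18) - 8*c^3 - 40*c^2 - 18*c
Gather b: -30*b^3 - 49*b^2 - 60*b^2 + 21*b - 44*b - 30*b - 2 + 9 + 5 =-30*b^3 - 109*b^2 - 53*b + 12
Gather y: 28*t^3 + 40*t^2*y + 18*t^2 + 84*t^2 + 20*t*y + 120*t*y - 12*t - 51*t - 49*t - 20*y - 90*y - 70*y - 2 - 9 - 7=28*t^3 + 102*t^2 - 112*t + y*(40*t^2 + 140*t - 180) - 18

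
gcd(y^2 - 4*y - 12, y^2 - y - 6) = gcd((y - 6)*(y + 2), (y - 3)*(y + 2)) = y + 2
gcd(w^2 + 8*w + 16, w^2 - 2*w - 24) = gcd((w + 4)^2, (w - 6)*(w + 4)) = w + 4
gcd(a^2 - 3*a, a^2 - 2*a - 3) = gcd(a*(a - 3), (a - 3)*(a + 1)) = a - 3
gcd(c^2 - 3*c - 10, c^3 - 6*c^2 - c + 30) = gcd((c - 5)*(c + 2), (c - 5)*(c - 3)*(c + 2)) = c^2 - 3*c - 10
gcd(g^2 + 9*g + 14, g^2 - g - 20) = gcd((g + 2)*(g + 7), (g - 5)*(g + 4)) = 1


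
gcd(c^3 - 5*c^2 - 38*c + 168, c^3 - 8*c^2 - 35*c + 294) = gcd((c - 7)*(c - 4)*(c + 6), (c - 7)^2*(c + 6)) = c^2 - c - 42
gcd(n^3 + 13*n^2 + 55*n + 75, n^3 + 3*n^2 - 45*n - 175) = n^2 + 10*n + 25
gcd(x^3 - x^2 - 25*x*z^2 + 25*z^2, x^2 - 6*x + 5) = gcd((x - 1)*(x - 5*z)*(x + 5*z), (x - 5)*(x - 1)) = x - 1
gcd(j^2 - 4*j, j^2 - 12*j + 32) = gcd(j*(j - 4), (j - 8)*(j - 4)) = j - 4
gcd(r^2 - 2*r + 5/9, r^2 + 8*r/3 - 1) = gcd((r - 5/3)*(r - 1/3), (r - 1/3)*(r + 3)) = r - 1/3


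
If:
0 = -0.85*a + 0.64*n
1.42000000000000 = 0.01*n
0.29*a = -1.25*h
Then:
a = 106.92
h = -24.80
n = 142.00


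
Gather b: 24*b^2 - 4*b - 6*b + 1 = 24*b^2 - 10*b + 1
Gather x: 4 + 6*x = 6*x + 4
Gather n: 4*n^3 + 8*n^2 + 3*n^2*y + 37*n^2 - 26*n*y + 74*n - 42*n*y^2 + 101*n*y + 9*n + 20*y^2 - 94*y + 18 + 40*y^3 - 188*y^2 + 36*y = 4*n^3 + n^2*(3*y + 45) + n*(-42*y^2 + 75*y + 83) + 40*y^3 - 168*y^2 - 58*y + 18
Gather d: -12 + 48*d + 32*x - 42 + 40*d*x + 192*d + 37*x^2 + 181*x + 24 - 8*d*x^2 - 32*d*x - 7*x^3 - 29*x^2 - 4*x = d*(-8*x^2 + 8*x + 240) - 7*x^3 + 8*x^2 + 209*x - 30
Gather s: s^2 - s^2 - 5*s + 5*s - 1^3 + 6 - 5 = 0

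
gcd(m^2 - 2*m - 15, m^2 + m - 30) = m - 5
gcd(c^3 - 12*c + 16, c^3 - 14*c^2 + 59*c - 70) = c - 2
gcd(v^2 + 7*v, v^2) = v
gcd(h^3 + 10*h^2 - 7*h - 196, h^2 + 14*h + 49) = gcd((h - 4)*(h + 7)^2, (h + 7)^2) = h^2 + 14*h + 49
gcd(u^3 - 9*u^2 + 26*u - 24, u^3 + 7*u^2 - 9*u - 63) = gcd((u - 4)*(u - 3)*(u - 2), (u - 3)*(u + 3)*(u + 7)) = u - 3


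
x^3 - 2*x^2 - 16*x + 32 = (x - 4)*(x - 2)*(x + 4)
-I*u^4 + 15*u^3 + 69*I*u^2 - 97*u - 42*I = (u + I)*(u + 6*I)*(u + 7*I)*(-I*u + 1)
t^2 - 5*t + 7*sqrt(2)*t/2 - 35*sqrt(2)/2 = (t - 5)*(t + 7*sqrt(2)/2)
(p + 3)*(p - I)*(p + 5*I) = p^3 + 3*p^2 + 4*I*p^2 + 5*p + 12*I*p + 15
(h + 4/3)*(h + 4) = h^2 + 16*h/3 + 16/3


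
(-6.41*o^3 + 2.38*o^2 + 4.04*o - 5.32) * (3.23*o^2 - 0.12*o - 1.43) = -20.7043*o^5 + 8.4566*o^4 + 21.9299*o^3 - 21.0718*o^2 - 5.1388*o + 7.6076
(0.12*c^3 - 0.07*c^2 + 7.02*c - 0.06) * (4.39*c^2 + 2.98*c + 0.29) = 0.5268*c^5 + 0.0503*c^4 + 30.644*c^3 + 20.6359*c^2 + 1.857*c - 0.0174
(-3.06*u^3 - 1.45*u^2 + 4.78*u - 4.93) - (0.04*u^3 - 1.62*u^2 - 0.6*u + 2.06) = -3.1*u^3 + 0.17*u^2 + 5.38*u - 6.99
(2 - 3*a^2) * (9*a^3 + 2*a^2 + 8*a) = -27*a^5 - 6*a^4 - 6*a^3 + 4*a^2 + 16*a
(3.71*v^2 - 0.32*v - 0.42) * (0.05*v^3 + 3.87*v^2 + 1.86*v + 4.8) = 0.1855*v^5 + 14.3417*v^4 + 5.6412*v^3 + 15.5874*v^2 - 2.3172*v - 2.016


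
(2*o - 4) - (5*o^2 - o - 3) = -5*o^2 + 3*o - 1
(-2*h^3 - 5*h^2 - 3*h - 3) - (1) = -2*h^3 - 5*h^2 - 3*h - 4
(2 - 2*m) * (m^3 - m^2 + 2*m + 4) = -2*m^4 + 4*m^3 - 6*m^2 - 4*m + 8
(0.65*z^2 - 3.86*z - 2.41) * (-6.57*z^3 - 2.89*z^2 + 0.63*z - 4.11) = -4.2705*z^5 + 23.4817*z^4 + 27.3986*z^3 + 1.8616*z^2 + 14.3463*z + 9.9051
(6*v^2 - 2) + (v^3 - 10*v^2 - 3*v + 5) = v^3 - 4*v^2 - 3*v + 3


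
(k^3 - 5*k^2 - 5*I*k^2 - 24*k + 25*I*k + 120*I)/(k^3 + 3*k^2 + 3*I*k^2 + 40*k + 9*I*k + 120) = (k - 8)/(k + 8*I)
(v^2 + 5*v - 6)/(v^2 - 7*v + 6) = (v + 6)/(v - 6)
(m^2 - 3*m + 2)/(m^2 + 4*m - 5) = (m - 2)/(m + 5)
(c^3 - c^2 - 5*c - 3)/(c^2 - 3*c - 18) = (-c^3 + c^2 + 5*c + 3)/(-c^2 + 3*c + 18)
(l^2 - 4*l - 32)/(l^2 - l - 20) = (l - 8)/(l - 5)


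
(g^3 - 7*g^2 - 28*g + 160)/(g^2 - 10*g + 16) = (g^2 + g - 20)/(g - 2)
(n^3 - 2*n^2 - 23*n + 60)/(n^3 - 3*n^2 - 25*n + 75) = (n - 4)/(n - 5)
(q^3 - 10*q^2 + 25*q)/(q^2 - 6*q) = (q^2 - 10*q + 25)/(q - 6)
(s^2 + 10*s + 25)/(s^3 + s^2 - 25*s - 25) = (s + 5)/(s^2 - 4*s - 5)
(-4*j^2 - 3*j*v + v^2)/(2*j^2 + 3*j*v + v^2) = (-4*j + v)/(2*j + v)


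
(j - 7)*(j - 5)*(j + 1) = j^3 - 11*j^2 + 23*j + 35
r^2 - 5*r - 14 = (r - 7)*(r + 2)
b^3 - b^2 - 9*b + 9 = (b - 3)*(b - 1)*(b + 3)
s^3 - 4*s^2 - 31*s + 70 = (s - 7)*(s - 2)*(s + 5)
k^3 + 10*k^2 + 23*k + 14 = (k + 1)*(k + 2)*(k + 7)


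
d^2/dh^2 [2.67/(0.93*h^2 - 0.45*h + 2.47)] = (-4.618566*h^2 + 2.23479*h + 2.67*(1.86*h - 0.45)*(3.72*h - 0.9) - 12.266514)/(0.93*h^2 - 0.45*h + 2.47)^3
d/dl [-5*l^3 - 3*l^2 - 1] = 3*l*(-5*l - 2)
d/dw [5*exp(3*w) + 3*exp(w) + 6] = (15*exp(2*w) + 3)*exp(w)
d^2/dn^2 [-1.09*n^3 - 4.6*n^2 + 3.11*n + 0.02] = -6.54*n - 9.2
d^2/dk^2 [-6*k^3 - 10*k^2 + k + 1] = -36*k - 20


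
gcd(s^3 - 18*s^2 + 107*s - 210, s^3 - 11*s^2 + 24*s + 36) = s - 6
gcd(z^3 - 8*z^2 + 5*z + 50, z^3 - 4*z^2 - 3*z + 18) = z + 2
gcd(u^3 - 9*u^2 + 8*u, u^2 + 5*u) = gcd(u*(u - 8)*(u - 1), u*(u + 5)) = u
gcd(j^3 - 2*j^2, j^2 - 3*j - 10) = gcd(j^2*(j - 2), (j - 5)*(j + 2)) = 1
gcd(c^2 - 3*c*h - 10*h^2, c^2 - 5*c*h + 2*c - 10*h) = c - 5*h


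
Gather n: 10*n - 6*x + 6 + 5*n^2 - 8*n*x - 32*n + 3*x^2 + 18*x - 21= 5*n^2 + n*(-8*x - 22) + 3*x^2 + 12*x - 15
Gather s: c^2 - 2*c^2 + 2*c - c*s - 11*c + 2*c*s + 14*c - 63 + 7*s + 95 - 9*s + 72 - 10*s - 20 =-c^2 + 5*c + s*(c - 12) + 84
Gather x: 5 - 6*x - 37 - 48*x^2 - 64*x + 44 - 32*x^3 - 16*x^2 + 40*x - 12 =-32*x^3 - 64*x^2 - 30*x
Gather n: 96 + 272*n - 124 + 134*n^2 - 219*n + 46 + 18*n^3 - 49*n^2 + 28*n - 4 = 18*n^3 + 85*n^2 + 81*n + 14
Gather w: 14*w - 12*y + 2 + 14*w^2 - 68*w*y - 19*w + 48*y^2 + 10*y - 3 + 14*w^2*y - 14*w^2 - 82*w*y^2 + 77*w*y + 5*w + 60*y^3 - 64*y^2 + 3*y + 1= 14*w^2*y + w*(-82*y^2 + 9*y) + 60*y^3 - 16*y^2 + y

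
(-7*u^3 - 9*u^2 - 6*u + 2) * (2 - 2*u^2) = 14*u^5 + 18*u^4 - 2*u^3 - 22*u^2 - 12*u + 4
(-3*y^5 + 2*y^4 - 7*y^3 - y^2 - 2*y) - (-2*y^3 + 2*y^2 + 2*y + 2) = -3*y^5 + 2*y^4 - 5*y^3 - 3*y^2 - 4*y - 2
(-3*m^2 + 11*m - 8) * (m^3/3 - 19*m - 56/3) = -m^5 + 11*m^4/3 + 163*m^3/3 - 153*m^2 - 160*m/3 + 448/3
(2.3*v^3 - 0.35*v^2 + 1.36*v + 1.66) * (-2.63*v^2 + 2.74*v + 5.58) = -6.049*v^5 + 7.2225*v^4 + 8.2982*v^3 - 2.5924*v^2 + 12.1372*v + 9.2628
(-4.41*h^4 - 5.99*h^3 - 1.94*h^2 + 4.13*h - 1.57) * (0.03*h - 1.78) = -0.1323*h^5 + 7.6701*h^4 + 10.604*h^3 + 3.5771*h^2 - 7.3985*h + 2.7946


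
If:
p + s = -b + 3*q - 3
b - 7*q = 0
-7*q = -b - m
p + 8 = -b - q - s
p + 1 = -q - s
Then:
No Solution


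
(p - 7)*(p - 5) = p^2 - 12*p + 35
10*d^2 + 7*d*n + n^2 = (2*d + n)*(5*d + n)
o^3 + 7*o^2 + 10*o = o*(o + 2)*(o + 5)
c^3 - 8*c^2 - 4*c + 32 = (c - 8)*(c - 2)*(c + 2)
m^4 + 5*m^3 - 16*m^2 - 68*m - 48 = (m - 4)*(m + 1)*(m + 2)*(m + 6)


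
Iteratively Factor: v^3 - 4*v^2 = (v - 4)*(v^2) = v*(v - 4)*(v)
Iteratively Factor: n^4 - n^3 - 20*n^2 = (n + 4)*(n^3 - 5*n^2) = (n - 5)*(n + 4)*(n^2) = n*(n - 5)*(n + 4)*(n)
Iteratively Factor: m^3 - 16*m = (m - 4)*(m^2 + 4*m) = (m - 4)*(m + 4)*(m)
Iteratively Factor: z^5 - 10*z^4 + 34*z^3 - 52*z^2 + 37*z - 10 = (z - 5)*(z^4 - 5*z^3 + 9*z^2 - 7*z + 2) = (z - 5)*(z - 1)*(z^3 - 4*z^2 + 5*z - 2) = (z - 5)*(z - 1)^2*(z^2 - 3*z + 2) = (z - 5)*(z - 1)^3*(z - 2)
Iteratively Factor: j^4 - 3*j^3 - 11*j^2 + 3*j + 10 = (j - 5)*(j^3 + 2*j^2 - j - 2) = (j - 5)*(j + 2)*(j^2 - 1) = (j - 5)*(j + 1)*(j + 2)*(j - 1)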